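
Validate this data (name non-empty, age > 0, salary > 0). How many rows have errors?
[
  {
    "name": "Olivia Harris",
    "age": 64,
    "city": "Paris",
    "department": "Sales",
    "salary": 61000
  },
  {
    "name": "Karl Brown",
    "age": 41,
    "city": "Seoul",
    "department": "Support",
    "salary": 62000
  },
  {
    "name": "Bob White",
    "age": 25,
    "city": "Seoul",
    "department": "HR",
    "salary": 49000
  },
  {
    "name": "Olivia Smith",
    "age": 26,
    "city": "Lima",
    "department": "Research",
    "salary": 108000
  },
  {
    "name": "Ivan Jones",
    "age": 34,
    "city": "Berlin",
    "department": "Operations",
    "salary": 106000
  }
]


Validating 5 records:
Rules: name non-empty, age > 0, salary > 0

  Row 1 (Olivia Harris): OK
  Row 2 (Karl Brown): OK
  Row 3 (Bob White): OK
  Row 4 (Olivia Smith): OK
  Row 5 (Ivan Jones): OK

Total errors: 0

0 errors


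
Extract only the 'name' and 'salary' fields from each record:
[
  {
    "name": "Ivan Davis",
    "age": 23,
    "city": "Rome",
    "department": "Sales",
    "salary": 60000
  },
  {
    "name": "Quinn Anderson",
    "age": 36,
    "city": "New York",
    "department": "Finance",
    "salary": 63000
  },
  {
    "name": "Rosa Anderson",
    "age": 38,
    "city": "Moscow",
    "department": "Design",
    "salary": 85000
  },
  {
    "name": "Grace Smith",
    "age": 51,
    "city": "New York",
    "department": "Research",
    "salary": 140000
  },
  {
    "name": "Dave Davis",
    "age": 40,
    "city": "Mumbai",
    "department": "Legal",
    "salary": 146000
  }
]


Original: 5 records with fields: name, age, city, department, salary
Keep: ['name', 'salary']
Drop: ['age', 'city', 'department']
Result: 5 records, 2 fields each

[
  {
    "name": "Ivan Davis",
    "salary": 60000
  },
  {
    "name": "Quinn Anderson",
    "salary": 63000
  },
  {
    "name": "Rosa Anderson",
    "salary": 85000
  },
  {
    "name": "Grace Smith",
    "salary": 140000
  },
  {
    "name": "Dave Davis",
    "salary": 146000
  }
]


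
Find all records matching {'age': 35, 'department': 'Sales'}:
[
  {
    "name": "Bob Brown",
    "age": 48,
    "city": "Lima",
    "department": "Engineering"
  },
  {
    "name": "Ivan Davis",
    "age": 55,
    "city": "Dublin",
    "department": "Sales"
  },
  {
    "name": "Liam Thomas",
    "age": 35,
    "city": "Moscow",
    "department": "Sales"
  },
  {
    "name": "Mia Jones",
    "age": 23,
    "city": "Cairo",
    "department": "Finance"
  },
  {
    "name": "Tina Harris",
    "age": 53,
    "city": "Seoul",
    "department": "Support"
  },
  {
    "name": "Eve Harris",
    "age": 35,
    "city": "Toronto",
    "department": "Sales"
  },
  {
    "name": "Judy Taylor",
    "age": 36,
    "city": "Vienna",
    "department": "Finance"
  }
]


Search criteria: {'age': 35, 'department': 'Sales'}

Checking 7 records:
  Bob Brown: {age: 48, department: Engineering}
  Ivan Davis: {age: 55, department: Sales}
  Liam Thomas: {age: 35, department: Sales} <-- MATCH
  Mia Jones: {age: 23, department: Finance}
  Tina Harris: {age: 53, department: Support}
  Eve Harris: {age: 35, department: Sales} <-- MATCH
  Judy Taylor: {age: 36, department: Finance}

Matches: ["Liam Thomas", "Eve Harris"]

["Liam Thomas", "Eve Harris"]


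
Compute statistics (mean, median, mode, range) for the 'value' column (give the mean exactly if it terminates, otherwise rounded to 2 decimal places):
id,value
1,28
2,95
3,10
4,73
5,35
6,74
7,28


Data: [28, 95, 10, 73, 35, 74, 28]
Count: 7
Sum: 343
Mean: 343/7 = 49
Sorted: [10, 28, 28, 35, 73, 74, 95]
Median: 35.0
Mode: 28 (2 times)
Range: 95 - 10 = 85
Min: 10, Max: 95

mean=49, median=35.0, mode=28, range=85


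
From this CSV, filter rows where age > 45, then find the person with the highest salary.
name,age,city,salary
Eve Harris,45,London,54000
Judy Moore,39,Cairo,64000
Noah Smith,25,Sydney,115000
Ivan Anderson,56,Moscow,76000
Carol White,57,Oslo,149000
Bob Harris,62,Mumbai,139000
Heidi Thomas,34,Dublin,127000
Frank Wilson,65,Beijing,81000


Filter: age > 45
Sort by: salary (descending)

Filtered records (4):
  Carol White, age 57, salary $149000
  Bob Harris, age 62, salary $139000
  Frank Wilson, age 65, salary $81000
  Ivan Anderson, age 56, salary $76000

Highest salary: Carol White ($149000)

Carol White


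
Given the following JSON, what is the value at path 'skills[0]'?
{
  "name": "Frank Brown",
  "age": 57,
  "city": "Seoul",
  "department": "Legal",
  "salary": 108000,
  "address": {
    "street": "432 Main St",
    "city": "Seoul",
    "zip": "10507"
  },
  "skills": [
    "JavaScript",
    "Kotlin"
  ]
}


Query: skills[0]
Path: skills -> first element
Value: JavaScript

JavaScript


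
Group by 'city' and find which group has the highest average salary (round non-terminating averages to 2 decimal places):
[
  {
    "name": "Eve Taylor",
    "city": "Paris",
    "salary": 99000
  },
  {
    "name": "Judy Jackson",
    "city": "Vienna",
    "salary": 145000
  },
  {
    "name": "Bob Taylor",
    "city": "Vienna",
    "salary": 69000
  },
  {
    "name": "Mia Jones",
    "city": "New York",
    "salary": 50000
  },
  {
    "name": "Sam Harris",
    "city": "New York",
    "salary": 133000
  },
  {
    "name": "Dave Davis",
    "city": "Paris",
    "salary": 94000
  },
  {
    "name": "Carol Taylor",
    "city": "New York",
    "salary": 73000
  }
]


Group by: city

Groups:
  New York: 3 people, avg salary = 256000/3 ≈ $85333.33
  Paris: 2 people, avg salary = 193000/2 = $96500
  Vienna: 2 people, avg salary = 214000/2 = $107000

Highest average salary: Vienna ($107000)

Vienna ($107000)


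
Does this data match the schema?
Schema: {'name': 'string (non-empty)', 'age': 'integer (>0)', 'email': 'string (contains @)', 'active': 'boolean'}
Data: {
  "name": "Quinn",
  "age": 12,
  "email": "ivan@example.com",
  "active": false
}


Validating each field against schema:
  name: OK (non-empty string)
  age: OK (positive integer)
  email: OK (string with @)
  active: OK (boolean)

Result: VALID

VALID


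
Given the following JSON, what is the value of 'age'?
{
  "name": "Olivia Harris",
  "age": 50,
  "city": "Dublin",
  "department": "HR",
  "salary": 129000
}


Looking up field 'age'
Value: 50

50


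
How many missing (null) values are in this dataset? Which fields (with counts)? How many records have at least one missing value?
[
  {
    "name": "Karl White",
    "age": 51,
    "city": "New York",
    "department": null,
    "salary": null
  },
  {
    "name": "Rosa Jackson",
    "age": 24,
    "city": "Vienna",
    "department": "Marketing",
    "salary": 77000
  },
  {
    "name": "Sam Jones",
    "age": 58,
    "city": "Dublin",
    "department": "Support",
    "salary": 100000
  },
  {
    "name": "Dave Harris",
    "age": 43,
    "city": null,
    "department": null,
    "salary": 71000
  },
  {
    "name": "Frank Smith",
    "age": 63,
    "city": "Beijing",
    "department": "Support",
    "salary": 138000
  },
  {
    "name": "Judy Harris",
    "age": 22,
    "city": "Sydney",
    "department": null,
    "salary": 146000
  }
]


Checking for missing (null) values in 6 records:

  Karl White: department, salary
  Rosa Jackson: complete
  Sam Jones: complete
  Dave Harris: city, department
  Frank Smith: complete
  Judy Harris: department

Per field:
  name: 0 missing
  age: 0 missing
  city: 1 missing
  department: 3 missing
  salary: 1 missing

Total missing values: 5
Records with any missing: 3

5 missing values (city: 1, department: 3, salary: 1); 3 incomplete records


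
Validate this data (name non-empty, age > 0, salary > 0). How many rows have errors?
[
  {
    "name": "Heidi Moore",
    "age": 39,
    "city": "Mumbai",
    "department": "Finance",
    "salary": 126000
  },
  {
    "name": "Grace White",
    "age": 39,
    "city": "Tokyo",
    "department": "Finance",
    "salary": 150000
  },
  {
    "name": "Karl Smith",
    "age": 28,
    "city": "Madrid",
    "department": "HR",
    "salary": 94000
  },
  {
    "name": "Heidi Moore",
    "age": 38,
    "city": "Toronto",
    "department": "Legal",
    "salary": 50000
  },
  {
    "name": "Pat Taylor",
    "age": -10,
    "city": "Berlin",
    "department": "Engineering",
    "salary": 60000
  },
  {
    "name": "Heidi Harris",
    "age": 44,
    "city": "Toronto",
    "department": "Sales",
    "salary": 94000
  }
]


Validating 6 records:
Rules: name non-empty, age > 0, salary > 0

  Row 1 (Heidi Moore): OK
  Row 2 (Grace White): OK
  Row 3 (Karl Smith): OK
  Row 4 (Heidi Moore): OK
  Row 5 (Pat Taylor): negative age: -10
  Row 6 (Heidi Harris): OK

Total errors: 1

1 errors


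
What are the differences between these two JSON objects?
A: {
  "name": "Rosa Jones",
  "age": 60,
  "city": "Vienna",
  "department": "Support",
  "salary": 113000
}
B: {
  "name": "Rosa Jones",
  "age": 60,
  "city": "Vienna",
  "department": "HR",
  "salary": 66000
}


Comparing each field (in key order):
  name: same
  age: same
  city: same
  department: DIFFERENT
  salary: DIFFERENT
Differences:
  department: Support -> HR
  salary: 113000 -> 66000

2 field(s) changed

2 changes: department, salary


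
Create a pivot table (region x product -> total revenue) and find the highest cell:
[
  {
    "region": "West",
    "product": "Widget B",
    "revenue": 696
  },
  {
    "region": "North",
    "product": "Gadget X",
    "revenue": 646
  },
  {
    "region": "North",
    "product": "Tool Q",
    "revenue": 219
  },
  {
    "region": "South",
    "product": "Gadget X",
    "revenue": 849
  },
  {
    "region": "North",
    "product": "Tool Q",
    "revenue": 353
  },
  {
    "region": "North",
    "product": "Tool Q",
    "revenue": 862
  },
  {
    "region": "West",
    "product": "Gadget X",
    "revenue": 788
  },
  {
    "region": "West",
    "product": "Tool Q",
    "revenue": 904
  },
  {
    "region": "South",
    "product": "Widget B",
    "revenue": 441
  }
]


Pivot: region (rows) x product (columns) -> total revenue

     Gadget X      Tool Q        Widget B    
North          646          1434             0  
South          849             0           441  
West           788           904           696  

Highest: North / Tool Q = $1434

North / Tool Q = $1434


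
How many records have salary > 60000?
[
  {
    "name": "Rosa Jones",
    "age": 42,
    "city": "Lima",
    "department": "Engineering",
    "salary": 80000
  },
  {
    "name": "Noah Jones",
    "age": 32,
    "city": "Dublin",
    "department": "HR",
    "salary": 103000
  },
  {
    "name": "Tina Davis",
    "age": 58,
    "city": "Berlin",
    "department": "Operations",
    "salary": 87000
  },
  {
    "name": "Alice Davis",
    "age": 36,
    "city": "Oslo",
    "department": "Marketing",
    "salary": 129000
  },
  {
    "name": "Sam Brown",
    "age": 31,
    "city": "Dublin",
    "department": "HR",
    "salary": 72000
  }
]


Data: 5 records
Condition: salary > 60000

Checking each record:
  Rosa Jones: 80000 MATCH
  Noah Jones: 103000 MATCH
  Tina Davis: 87000 MATCH
  Alice Davis: 129000 MATCH
  Sam Brown: 72000 MATCH

Count: 5

5


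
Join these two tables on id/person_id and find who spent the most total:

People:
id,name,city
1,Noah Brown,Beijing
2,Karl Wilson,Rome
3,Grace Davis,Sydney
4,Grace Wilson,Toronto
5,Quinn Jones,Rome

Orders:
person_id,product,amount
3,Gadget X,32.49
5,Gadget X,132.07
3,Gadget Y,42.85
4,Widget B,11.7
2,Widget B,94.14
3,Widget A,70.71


Join on: people.id = orders.person_id

Joined rows:
  Grace Davis (Sydney) bought Gadget X for $32.49
  Quinn Jones (Rome) bought Gadget X for $132.07
  Grace Davis (Sydney) bought Gadget Y for $42.85
  Grace Wilson (Toronto) bought Widget B for $11.7
  Karl Wilson (Rome) bought Widget B for $94.14
  Grace Davis (Sydney) bought Widget A for $70.71

Total per person:
  Grace Davis: $146.05
  Quinn Jones: $132.07
  Karl Wilson: $94.14
  Grace Wilson: $11.70

Top spender: Grace Davis ($146.05)

Grace Davis ($146.05)


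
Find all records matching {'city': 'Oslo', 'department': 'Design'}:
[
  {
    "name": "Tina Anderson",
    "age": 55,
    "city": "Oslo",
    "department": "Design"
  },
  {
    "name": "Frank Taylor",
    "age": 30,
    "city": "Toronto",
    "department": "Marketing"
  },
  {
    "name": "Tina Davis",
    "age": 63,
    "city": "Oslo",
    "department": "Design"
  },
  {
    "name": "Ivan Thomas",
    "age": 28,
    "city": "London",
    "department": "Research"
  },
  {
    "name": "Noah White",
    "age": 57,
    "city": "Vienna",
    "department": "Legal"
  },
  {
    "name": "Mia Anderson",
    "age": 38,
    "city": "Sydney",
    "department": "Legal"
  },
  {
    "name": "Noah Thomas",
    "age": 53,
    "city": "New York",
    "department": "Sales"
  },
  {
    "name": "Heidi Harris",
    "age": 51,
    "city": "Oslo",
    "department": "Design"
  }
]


Search criteria: {'city': 'Oslo', 'department': 'Design'}

Checking 8 records:
  Tina Anderson: {city: Oslo, department: Design} <-- MATCH
  Frank Taylor: {city: Toronto, department: Marketing}
  Tina Davis: {city: Oslo, department: Design} <-- MATCH
  Ivan Thomas: {city: London, department: Research}
  Noah White: {city: Vienna, department: Legal}
  Mia Anderson: {city: Sydney, department: Legal}
  Noah Thomas: {city: New York, department: Sales}
  Heidi Harris: {city: Oslo, department: Design} <-- MATCH

Matches: ["Tina Anderson", "Tina Davis", "Heidi Harris"]

["Tina Anderson", "Tina Davis", "Heidi Harris"]


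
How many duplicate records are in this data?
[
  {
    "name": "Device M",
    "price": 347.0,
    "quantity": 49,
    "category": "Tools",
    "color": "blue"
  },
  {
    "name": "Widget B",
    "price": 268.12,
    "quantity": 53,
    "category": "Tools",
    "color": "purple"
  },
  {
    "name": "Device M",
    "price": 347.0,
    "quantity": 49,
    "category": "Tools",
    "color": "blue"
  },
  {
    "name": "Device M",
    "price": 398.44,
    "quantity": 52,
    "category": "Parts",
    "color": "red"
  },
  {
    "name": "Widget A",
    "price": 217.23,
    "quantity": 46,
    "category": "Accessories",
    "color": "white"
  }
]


Checking 5 records for duplicates:

  Row 1: Device M ($347.0, qty 49)
  Row 2: Widget B ($268.12, qty 53)
  Row 3: Device M ($347.0, qty 49) <-- DUPLICATE
  Row 4: Device M ($398.44, qty 52)
  Row 5: Widget A ($217.23, qty 46)

Duplicates found: 1
Unique records: 4

1 duplicates, 4 unique


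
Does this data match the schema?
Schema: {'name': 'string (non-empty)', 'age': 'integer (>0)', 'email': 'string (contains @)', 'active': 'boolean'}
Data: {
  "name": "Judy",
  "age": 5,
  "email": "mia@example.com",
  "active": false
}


Validating each field against schema:
  name: OK (non-empty string)
  age: OK (positive integer)
  email: OK (string with @)
  active: OK (boolean)

Result: VALID

VALID


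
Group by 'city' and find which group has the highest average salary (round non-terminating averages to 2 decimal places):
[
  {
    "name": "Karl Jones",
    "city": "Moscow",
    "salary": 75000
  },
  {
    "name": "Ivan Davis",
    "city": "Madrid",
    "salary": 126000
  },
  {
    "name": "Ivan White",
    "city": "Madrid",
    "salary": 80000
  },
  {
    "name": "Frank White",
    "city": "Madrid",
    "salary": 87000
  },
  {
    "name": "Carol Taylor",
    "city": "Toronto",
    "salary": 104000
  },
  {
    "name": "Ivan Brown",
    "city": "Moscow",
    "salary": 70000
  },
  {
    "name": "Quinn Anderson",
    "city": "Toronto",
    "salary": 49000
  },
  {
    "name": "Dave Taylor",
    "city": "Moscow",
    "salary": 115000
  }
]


Group by: city

Groups:
  Madrid: 3 people, avg salary = 293000/3 ≈ $97666.67
  Moscow: 3 people, avg salary = 260000/3 ≈ $86666.67
  Toronto: 2 people, avg salary = 153000/2 = $76500

Highest average salary: Madrid (≈$97666.67)

Madrid (≈$97666.67)


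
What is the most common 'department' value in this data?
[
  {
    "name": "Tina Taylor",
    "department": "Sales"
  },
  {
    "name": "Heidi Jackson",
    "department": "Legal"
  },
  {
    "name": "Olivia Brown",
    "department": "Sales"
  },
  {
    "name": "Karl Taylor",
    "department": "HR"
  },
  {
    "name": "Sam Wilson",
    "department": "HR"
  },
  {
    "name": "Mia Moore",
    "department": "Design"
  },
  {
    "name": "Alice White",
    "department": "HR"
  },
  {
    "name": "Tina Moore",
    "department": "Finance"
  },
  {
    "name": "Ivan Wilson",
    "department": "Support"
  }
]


Counting 'department' values across 9 records:

  HR: 3 ###
  Sales: 2 ##
  Legal: 1 #
  Design: 1 #
  Finance: 1 #
  Support: 1 #

Most common: HR (3 times)

HR (3 times)


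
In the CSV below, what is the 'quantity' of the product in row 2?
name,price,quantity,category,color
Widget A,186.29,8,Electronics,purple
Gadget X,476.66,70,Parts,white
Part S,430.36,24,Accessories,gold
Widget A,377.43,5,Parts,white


Query: Row 2 ('Gadget X'), column 'quantity'
Value: 70

70


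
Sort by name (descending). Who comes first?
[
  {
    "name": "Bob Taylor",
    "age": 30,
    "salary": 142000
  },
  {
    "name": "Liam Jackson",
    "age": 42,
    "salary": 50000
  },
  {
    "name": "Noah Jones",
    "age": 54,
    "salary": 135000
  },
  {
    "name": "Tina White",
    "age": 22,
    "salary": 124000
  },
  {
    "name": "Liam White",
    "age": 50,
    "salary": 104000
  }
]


Sort by: name (descending)

Sorted order:
  1. Tina White (name = Tina White)
  2. Noah Jones (name = Noah Jones)
  3. Liam White (name = Liam White)
  4. Liam Jackson (name = Liam Jackson)
  5. Bob Taylor (name = Bob Taylor)

First: Tina White

Tina White


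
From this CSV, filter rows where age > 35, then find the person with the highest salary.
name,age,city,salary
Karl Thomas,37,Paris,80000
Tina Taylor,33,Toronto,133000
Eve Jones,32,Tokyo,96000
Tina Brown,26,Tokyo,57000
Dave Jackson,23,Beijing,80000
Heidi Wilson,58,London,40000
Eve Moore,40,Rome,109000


Filter: age > 35
Sort by: salary (descending)

Filtered records (3):
  Eve Moore, age 40, salary $109000
  Karl Thomas, age 37, salary $80000
  Heidi Wilson, age 58, salary $40000

Highest salary: Eve Moore ($109000)

Eve Moore


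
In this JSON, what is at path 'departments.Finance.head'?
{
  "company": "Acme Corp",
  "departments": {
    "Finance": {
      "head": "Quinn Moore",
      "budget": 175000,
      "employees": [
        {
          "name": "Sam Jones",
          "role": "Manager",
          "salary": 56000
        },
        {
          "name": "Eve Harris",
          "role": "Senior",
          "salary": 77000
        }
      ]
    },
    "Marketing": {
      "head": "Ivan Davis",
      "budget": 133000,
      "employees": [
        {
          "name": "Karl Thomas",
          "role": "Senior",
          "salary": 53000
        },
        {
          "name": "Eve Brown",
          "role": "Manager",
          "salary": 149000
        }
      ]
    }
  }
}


Path: departments.Finance.head

Navigate:
  -> departments
  -> Finance
  -> head = 'Quinn Moore'

Quinn Moore


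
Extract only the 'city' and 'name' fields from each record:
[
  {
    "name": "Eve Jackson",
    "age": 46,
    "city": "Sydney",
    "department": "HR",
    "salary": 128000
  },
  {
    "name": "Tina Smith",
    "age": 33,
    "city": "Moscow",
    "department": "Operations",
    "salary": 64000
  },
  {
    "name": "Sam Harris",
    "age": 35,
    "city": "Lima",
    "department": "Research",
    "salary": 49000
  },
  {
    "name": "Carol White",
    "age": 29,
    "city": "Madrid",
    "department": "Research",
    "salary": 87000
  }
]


Original: 4 records with fields: name, age, city, department, salary
Keep: ['city', 'name']
Drop: ['age', 'department', 'salary']
Result: 4 records, 2 fields each

[
  {
    "city": "Sydney",
    "name": "Eve Jackson"
  },
  {
    "city": "Moscow",
    "name": "Tina Smith"
  },
  {
    "city": "Lima",
    "name": "Sam Harris"
  },
  {
    "city": "Madrid",
    "name": "Carol White"
  }
]


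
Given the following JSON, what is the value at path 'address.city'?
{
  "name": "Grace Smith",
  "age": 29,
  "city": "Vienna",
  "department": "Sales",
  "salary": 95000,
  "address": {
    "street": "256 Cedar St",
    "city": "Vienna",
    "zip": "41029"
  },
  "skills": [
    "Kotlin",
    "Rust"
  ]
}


Query: address.city
Path: address -> city
Value: Vienna

Vienna


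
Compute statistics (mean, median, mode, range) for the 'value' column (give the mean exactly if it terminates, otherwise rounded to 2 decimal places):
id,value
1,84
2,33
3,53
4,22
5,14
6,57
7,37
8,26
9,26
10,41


Data: [84, 33, 53, 22, 14, 57, 37, 26, 26, 41]
Count: 10
Sum: 393
Mean: 393/10 = 39.3
Sorted: [14, 22, 26, 26, 33, 37, 41, 53, 57, 84]
Median: 35.0
Mode: 26 (2 times)
Range: 84 - 14 = 70
Min: 14, Max: 84

mean=39.3, median=35.0, mode=26, range=70


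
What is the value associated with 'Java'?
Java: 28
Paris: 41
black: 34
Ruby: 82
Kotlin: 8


Looking up key 'Java'
Value: 28

28


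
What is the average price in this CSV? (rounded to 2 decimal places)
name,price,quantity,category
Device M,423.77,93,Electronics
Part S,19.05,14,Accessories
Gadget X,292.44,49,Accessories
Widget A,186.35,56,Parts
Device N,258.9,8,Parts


Computing average price:
Values: [423.77, 19.05, 292.44, 186.35, 258.9]
Sum = 1180.51
Count = 5
Average = 1180.51/5 = 236.102 exactly -> 236.10 (rounded half-up to 2 decimal places)

236.10


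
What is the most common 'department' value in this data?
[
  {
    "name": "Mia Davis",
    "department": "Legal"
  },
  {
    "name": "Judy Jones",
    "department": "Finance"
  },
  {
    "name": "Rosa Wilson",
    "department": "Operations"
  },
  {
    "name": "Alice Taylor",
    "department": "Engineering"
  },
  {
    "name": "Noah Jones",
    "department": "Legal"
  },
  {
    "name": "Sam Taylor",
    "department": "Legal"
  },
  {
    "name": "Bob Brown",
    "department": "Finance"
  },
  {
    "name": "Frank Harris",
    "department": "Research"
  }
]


Counting 'department' values across 8 records:

  Legal: 3 ###
  Finance: 2 ##
  Operations: 1 #
  Engineering: 1 #
  Research: 1 #

Most common: Legal (3 times)

Legal (3 times)


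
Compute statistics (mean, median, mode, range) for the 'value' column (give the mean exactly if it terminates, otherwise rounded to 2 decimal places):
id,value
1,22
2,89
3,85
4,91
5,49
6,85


Data: [22, 89, 85, 91, 49, 85]
Count: 6
Sum: 421
Mean: 421/6 ≈ 70.17 (rounded to 2 decimal places)
Sorted: [22, 49, 85, 85, 89, 91]
Median: 85.0
Mode: 85 (2 times)
Range: 91 - 22 = 69
Min: 22, Max: 91

mean≈70.17, median=85.0, mode=85, range=69


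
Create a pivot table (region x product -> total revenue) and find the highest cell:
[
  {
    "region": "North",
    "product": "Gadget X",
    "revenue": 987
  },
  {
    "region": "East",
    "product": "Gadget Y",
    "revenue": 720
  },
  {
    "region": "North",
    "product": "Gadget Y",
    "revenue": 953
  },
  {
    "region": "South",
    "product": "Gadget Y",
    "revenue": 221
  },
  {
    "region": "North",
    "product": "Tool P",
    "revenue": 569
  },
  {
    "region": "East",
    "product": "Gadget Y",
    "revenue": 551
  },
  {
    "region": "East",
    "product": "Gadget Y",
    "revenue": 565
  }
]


Pivot: region (rows) x product (columns) -> total revenue

     Gadget X      Gadget Y      Tool P      
East             0          1836             0  
North          987           953           569  
South            0           221             0  

Highest: East / Gadget Y = $1836

East / Gadget Y = $1836


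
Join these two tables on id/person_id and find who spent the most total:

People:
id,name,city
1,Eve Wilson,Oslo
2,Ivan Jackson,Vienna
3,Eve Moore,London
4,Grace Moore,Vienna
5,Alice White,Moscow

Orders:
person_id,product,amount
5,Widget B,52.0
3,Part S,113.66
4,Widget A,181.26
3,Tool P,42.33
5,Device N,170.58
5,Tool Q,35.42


Join on: people.id = orders.person_id

Joined rows:
  Alice White (Moscow) bought Widget B for $52.0
  Eve Moore (London) bought Part S for $113.66
  Grace Moore (Vienna) bought Widget A for $181.26
  Eve Moore (London) bought Tool P for $42.33
  Alice White (Moscow) bought Device N for $170.58
  Alice White (Moscow) bought Tool Q for $35.42

Total per person:
  Alice White: $258.00
  Grace Moore: $181.26
  Eve Moore: $155.99

Top spender: Alice White ($258.00)

Alice White ($258.00)


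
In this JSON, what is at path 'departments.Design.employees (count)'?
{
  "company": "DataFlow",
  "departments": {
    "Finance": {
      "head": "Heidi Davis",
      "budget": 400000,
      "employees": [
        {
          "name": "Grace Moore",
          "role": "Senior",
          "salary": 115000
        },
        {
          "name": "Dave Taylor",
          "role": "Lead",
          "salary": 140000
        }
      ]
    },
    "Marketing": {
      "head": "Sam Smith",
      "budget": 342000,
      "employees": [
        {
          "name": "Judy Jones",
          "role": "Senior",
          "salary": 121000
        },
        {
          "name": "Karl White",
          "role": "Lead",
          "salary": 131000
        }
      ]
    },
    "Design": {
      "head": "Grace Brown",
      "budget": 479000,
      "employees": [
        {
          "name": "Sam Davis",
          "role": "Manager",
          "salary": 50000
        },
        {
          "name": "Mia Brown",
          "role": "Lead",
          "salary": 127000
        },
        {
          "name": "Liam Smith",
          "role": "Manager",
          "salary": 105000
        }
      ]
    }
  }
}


Path: departments.Design.employees (count)

Navigate:
  -> departments
  -> Design
  -> employees (array, length 3)

3


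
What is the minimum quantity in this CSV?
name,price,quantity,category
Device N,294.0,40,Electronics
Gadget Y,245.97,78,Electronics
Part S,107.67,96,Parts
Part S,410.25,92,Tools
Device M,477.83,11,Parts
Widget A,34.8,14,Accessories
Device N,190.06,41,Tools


Computing minimum quantity:
Values: [40, 78, 96, 92, 11, 14, 41]
Min = 11

11


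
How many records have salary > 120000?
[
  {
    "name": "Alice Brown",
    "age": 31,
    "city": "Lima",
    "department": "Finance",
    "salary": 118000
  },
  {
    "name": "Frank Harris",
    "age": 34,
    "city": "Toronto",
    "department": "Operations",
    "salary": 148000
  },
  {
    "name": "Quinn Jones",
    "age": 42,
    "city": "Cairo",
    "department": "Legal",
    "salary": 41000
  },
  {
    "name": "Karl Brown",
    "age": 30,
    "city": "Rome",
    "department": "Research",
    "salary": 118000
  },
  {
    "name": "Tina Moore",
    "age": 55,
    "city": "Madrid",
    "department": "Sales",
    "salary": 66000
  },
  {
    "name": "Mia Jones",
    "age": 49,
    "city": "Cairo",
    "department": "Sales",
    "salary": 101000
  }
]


Data: 6 records
Condition: salary > 120000

Checking each record:
  Alice Brown: 118000
  Frank Harris: 148000 MATCH
  Quinn Jones: 41000
  Karl Brown: 118000
  Tina Moore: 66000
  Mia Jones: 101000

Count: 1

1


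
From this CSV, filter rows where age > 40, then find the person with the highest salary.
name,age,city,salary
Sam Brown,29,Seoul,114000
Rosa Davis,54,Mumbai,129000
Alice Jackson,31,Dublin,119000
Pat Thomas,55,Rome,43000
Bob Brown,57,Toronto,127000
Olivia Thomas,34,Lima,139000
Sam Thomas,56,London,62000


Filter: age > 40
Sort by: salary (descending)

Filtered records (4):
  Rosa Davis, age 54, salary $129000
  Bob Brown, age 57, salary $127000
  Sam Thomas, age 56, salary $62000
  Pat Thomas, age 55, salary $43000

Highest salary: Rosa Davis ($129000)

Rosa Davis


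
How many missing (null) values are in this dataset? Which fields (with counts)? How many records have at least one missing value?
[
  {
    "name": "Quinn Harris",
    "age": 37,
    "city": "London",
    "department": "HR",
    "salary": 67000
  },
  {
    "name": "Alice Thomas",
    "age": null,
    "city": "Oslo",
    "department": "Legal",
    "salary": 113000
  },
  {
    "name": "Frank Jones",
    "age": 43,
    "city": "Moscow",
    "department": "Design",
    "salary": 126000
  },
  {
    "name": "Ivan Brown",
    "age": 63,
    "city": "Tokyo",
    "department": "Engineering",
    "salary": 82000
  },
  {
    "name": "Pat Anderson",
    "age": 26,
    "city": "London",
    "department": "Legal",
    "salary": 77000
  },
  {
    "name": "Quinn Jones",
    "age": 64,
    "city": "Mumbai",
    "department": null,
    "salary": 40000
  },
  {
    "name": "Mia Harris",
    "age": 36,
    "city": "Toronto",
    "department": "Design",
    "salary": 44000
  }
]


Checking for missing (null) values in 7 records:

  Quinn Harris: complete
  Alice Thomas: age
  Frank Jones: complete
  Ivan Brown: complete
  Pat Anderson: complete
  Quinn Jones: department
  Mia Harris: complete

Per field:
  name: 0 missing
  age: 1 missing
  city: 0 missing
  department: 1 missing
  salary: 0 missing

Total missing values: 2
Records with any missing: 2

2 missing values (age: 1, department: 1); 2 incomplete records


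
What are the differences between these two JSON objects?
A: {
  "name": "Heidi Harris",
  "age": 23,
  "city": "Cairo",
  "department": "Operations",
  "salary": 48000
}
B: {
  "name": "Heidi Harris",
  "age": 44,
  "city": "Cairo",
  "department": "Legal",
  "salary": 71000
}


Comparing each field (in key order):
  name: same
  age: DIFFERENT
  city: same
  department: DIFFERENT
  salary: DIFFERENT
Differences:
  age: 23 -> 44
  department: Operations -> Legal
  salary: 48000 -> 71000

3 field(s) changed

3 changes: age, department, salary


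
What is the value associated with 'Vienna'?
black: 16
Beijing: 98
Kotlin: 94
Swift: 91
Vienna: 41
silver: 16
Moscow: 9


Looking up key 'Vienna'
Value: 41

41


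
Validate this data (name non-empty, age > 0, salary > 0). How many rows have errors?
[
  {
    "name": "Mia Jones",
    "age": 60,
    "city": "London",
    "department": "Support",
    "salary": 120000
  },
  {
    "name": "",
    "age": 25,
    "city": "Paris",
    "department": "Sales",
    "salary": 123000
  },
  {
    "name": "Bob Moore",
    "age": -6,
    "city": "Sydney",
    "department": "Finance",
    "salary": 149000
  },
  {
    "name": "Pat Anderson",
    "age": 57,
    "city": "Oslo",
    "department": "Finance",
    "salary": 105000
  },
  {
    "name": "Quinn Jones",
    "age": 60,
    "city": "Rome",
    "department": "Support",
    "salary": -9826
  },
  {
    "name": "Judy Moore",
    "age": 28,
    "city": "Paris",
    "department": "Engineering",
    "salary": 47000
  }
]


Validating 6 records:
Rules: name non-empty, age > 0, salary > 0

  Row 1 (Mia Jones): OK
  Row 2 (???): empty name
  Row 3 (Bob Moore): negative age: -6
  Row 4 (Pat Anderson): OK
  Row 5 (Quinn Jones): negative salary: -9826
  Row 6 (Judy Moore): OK

Total errors: 3

3 errors


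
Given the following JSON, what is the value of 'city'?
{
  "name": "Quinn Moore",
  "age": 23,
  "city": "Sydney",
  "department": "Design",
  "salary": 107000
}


Looking up field 'city'
Value: Sydney

Sydney


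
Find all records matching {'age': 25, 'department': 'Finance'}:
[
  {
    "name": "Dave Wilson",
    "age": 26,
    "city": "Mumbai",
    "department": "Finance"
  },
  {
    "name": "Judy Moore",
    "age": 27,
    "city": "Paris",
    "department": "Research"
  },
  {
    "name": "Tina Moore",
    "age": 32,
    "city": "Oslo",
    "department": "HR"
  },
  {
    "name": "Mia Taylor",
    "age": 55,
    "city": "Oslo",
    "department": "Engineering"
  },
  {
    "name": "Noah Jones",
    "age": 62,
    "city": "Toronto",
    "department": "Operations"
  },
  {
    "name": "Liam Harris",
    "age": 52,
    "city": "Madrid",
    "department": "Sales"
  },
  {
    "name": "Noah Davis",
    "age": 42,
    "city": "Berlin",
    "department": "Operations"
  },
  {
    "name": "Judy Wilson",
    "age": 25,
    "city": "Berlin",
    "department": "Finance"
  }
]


Search criteria: {'age': 25, 'department': 'Finance'}

Checking 8 records:
  Dave Wilson: {age: 26, department: Finance}
  Judy Moore: {age: 27, department: Research}
  Tina Moore: {age: 32, department: HR}
  Mia Taylor: {age: 55, department: Engineering}
  Noah Jones: {age: 62, department: Operations}
  Liam Harris: {age: 52, department: Sales}
  Noah Davis: {age: 42, department: Operations}
  Judy Wilson: {age: 25, department: Finance} <-- MATCH

Matches: ["Judy Wilson"]

["Judy Wilson"]


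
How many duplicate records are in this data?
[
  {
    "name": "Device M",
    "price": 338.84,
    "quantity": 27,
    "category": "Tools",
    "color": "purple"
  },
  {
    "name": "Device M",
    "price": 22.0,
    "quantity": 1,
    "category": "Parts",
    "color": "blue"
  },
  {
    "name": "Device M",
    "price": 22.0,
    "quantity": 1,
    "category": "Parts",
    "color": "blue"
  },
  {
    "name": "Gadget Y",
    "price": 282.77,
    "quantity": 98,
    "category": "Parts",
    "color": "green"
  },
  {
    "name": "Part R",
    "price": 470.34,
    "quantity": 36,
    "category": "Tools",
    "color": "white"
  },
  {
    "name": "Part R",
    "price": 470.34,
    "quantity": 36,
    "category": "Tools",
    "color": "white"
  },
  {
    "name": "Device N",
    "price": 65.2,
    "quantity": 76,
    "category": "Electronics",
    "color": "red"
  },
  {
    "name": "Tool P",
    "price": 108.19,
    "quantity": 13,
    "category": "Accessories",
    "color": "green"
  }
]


Checking 8 records for duplicates:

  Row 1: Device M ($338.84, qty 27)
  Row 2: Device M ($22.0, qty 1)
  Row 3: Device M ($22.0, qty 1) <-- DUPLICATE
  Row 4: Gadget Y ($282.77, qty 98)
  Row 5: Part R ($470.34, qty 36)
  Row 6: Part R ($470.34, qty 36) <-- DUPLICATE
  Row 7: Device N ($65.2, qty 76)
  Row 8: Tool P ($108.19, qty 13)

Duplicates found: 2
Unique records: 6

2 duplicates, 6 unique


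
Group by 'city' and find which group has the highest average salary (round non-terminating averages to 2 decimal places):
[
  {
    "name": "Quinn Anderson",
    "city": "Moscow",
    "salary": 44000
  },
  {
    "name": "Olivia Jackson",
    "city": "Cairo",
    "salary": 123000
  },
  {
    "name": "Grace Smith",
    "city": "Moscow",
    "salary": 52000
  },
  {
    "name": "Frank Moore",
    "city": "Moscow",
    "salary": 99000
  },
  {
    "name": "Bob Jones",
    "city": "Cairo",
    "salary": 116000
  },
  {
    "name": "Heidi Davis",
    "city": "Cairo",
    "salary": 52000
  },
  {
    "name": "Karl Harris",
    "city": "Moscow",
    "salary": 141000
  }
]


Group by: city

Groups:
  Cairo: 3 people, avg salary = 291000/3 = $97000
  Moscow: 4 people, avg salary = 336000/4 = $84000

Highest average salary: Cairo ($97000)

Cairo ($97000)


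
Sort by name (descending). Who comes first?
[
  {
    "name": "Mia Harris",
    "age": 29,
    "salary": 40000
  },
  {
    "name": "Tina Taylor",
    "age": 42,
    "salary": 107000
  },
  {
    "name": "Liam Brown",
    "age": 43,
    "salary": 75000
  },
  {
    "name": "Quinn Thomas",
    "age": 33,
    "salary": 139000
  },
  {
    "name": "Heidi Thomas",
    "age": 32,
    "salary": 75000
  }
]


Sort by: name (descending)

Sorted order:
  1. Tina Taylor (name = Tina Taylor)
  2. Quinn Thomas (name = Quinn Thomas)
  3. Mia Harris (name = Mia Harris)
  4. Liam Brown (name = Liam Brown)
  5. Heidi Thomas (name = Heidi Thomas)

First: Tina Taylor

Tina Taylor


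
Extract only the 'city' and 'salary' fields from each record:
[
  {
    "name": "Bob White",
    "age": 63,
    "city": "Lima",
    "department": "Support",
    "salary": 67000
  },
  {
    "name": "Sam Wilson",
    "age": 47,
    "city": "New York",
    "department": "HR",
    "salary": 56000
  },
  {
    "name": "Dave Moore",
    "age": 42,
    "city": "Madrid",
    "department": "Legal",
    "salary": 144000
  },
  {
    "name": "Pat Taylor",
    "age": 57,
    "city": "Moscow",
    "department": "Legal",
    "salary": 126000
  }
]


Original: 4 records with fields: name, age, city, department, salary
Keep: ['city', 'salary']
Drop: ['name', 'age', 'department']
Result: 4 records, 2 fields each

[
  {
    "city": "Lima",
    "salary": 67000
  },
  {
    "city": "New York",
    "salary": 56000
  },
  {
    "city": "Madrid",
    "salary": 144000
  },
  {
    "city": "Moscow",
    "salary": 126000
  }
]


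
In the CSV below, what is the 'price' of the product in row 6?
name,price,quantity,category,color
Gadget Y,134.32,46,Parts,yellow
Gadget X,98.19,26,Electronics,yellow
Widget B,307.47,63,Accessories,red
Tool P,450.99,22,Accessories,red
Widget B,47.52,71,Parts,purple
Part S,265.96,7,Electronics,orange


Query: Row 6 ('Part S'), column 'price'
Value: 265.96

265.96


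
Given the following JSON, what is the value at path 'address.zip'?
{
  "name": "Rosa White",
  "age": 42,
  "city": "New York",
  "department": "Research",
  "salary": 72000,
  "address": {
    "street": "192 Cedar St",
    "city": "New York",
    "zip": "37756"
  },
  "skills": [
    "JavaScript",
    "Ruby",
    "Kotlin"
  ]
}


Query: address.zip
Path: address -> zip
Value: 37756

37756


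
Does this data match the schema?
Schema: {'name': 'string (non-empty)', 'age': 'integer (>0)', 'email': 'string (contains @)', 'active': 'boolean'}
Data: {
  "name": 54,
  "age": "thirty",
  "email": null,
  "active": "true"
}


Validating each field against schema:
  name: FAIL (54 is not a string)
  age: FAIL ("thirty" is not an integer)
  email: FAIL (null is not a string)
  active: FAIL ("true" is not a boolean)

Result: INVALID (4 errors: name, age, email, active)

INVALID (4 errors: name, age, email, active)


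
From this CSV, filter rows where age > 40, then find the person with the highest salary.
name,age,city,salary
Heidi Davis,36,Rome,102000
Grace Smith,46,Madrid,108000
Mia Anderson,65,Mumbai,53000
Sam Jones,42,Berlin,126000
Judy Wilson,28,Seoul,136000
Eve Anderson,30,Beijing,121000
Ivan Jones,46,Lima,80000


Filter: age > 40
Sort by: salary (descending)

Filtered records (4):
  Sam Jones, age 42, salary $126000
  Grace Smith, age 46, salary $108000
  Ivan Jones, age 46, salary $80000
  Mia Anderson, age 65, salary $53000

Highest salary: Sam Jones ($126000)

Sam Jones


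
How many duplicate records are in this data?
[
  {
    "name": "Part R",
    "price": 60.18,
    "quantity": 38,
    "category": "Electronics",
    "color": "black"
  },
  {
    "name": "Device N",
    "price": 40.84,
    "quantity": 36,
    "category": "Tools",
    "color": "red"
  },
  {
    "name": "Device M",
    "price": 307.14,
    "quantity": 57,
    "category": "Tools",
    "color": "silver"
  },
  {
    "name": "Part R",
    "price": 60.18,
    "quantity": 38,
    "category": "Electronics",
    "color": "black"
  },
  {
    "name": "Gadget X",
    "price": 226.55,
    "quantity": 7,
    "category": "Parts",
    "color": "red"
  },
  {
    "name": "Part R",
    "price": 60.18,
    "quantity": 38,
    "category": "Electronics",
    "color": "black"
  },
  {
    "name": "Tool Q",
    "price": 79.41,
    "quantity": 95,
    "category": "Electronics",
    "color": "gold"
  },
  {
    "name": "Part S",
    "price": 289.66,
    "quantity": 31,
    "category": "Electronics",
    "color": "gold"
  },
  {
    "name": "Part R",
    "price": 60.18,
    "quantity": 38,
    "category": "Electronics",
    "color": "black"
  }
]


Checking 9 records for duplicates:

  Row 1: Part R ($60.18, qty 38)
  Row 2: Device N ($40.84, qty 36)
  Row 3: Device M ($307.14, qty 57)
  Row 4: Part R ($60.18, qty 38) <-- DUPLICATE
  Row 5: Gadget X ($226.55, qty 7)
  Row 6: Part R ($60.18, qty 38) <-- DUPLICATE
  Row 7: Tool Q ($79.41, qty 95)
  Row 8: Part S ($289.66, qty 31)
  Row 9: Part R ($60.18, qty 38) <-- DUPLICATE

Duplicates found: 3
Unique records: 6

3 duplicates, 6 unique


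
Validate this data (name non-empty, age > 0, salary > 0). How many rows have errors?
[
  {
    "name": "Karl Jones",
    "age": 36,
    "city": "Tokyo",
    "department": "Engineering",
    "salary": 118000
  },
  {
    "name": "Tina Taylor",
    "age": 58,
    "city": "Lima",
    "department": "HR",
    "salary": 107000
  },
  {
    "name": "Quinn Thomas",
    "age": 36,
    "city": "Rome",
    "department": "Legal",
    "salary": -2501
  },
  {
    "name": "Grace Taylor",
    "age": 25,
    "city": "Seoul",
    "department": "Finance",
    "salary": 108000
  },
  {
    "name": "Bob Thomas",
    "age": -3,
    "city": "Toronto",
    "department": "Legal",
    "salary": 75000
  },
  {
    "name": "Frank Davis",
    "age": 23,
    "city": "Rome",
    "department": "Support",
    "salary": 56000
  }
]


Validating 6 records:
Rules: name non-empty, age > 0, salary > 0

  Row 1 (Karl Jones): OK
  Row 2 (Tina Taylor): OK
  Row 3 (Quinn Thomas): negative salary: -2501
  Row 4 (Grace Taylor): OK
  Row 5 (Bob Thomas): negative age: -3
  Row 6 (Frank Davis): OK

Total errors: 2

2 errors
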